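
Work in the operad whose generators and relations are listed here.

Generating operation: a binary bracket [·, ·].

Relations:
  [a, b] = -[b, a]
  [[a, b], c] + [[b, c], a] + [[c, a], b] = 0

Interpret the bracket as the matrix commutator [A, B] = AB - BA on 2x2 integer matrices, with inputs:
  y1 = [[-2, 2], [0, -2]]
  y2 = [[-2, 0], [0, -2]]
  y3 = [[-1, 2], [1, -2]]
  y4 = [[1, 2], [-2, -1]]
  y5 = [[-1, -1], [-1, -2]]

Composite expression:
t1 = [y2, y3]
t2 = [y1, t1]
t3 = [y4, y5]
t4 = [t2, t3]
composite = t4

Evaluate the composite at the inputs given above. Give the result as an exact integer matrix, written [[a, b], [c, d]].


[y2, y3] = [[0, 0], [0, 0]]
[y1, [y2, y3]] = [[0, 0], [0, 0]]
[y4, y5] = [[-4, -4], [0, 4]]
[[y1, [y2, y3]], [y4, y5]] = [[0, 0], [0, 0]]

[[0, 0], [0, 0]]


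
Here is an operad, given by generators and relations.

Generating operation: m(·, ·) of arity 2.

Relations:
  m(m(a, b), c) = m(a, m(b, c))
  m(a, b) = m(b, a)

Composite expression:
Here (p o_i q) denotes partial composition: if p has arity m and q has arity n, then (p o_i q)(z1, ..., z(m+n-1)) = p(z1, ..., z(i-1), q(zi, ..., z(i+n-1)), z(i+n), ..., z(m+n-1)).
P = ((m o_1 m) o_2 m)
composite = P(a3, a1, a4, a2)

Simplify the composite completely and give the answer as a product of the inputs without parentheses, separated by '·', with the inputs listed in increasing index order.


a1 · a2 · a3 · a4

Key point: m commutes, so take the a-inputs in any fixed order.
m(a1, a4) collapses to a1 · a4
m(a3, m(a1, a4)) collapses to a3 · a1 · a4
m(m(a3, m(a1, a4)), a2) collapses to a3 · a1 · a4 · a2
putting the inputs in ascending order: a1 · a2 · a3 · a4


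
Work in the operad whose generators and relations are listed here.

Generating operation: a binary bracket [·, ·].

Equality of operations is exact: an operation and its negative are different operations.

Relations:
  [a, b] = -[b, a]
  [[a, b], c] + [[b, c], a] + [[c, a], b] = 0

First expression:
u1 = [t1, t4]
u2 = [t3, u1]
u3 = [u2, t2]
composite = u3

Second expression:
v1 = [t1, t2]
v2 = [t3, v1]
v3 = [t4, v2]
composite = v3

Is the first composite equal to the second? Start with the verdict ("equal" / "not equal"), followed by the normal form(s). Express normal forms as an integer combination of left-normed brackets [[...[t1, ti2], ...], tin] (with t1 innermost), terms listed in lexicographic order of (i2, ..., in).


not equal; the first gives -[[[t1, t4], t3], t2] and the second [[[t1, t2], t3], t4]


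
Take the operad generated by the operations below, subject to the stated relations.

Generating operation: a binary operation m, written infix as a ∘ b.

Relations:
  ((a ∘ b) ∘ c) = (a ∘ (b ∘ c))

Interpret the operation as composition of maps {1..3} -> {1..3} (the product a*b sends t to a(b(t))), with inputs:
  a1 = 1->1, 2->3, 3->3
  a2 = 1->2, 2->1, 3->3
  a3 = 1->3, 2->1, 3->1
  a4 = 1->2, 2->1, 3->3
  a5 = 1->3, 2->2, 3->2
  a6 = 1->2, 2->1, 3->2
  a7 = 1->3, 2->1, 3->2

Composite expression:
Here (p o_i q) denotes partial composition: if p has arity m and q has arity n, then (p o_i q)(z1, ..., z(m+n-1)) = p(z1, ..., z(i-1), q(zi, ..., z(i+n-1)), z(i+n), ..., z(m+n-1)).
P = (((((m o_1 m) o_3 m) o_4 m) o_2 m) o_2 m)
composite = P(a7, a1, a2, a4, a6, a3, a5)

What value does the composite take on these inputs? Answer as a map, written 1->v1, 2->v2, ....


1->2, 2->2, 3->2


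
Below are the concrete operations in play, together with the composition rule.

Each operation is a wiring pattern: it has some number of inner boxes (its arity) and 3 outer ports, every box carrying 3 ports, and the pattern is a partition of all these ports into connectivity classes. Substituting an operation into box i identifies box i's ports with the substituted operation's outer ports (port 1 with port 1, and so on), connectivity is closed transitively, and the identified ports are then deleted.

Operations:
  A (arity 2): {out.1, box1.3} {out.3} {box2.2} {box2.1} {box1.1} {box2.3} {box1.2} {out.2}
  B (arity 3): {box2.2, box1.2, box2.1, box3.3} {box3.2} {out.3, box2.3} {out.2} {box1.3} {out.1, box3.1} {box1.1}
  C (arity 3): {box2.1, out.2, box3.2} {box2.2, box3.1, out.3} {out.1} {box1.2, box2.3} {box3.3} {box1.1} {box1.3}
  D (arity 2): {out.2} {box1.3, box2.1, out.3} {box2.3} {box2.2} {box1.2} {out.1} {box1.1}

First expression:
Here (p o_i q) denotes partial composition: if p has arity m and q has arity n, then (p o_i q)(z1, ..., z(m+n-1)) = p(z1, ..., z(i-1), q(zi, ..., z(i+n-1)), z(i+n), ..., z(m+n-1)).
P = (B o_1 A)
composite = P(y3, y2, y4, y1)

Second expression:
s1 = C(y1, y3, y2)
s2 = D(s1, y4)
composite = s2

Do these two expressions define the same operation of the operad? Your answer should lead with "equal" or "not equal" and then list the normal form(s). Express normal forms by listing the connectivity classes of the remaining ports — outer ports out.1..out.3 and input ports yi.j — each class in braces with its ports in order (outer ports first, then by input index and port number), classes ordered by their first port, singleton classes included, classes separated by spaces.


not equal — first {out.1, y1.1} {out.2} {out.3, y4.3} {y1.2} {y1.3, y4.1, y4.2} {y2.1} {y2.2} {y2.3} {y3.1} {y3.2} {y3.3}, second {out.1} {out.2} {out.3, y2.1, y3.2, y4.1} {y1.1} {y1.2, y3.3} {y1.3} {y2.2, y3.1} {y2.3} {y4.2} {y4.3}

The first composite normalizes to {out.1, y1.1} {out.2} {out.3, y4.3} {y1.2} {y1.3, y4.1, y4.2} {y2.1} {y2.2} {y2.3} {y3.1} {y3.2} {y3.3}
The second composite normalizes to {out.1} {out.2} {out.3, y2.1, y3.2, y4.1} {y1.1} {y1.2, y3.3} {y1.3} {y2.2, y3.1} {y2.3} {y4.2} {y4.3}
No match — not equal.


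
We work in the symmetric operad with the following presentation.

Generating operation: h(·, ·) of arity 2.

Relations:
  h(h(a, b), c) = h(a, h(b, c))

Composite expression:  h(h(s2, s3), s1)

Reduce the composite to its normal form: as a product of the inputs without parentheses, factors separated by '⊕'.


s2 ⊕ s3 ⊕ s1

Every regrouping of h is equal, so read the s-inputs in written order.
h(s2, s3) unparenthesizes to s2 ⊕ s3
h(h(s2, s3), s1) unparenthesizes to s2 ⊕ s3 ⊕ s1


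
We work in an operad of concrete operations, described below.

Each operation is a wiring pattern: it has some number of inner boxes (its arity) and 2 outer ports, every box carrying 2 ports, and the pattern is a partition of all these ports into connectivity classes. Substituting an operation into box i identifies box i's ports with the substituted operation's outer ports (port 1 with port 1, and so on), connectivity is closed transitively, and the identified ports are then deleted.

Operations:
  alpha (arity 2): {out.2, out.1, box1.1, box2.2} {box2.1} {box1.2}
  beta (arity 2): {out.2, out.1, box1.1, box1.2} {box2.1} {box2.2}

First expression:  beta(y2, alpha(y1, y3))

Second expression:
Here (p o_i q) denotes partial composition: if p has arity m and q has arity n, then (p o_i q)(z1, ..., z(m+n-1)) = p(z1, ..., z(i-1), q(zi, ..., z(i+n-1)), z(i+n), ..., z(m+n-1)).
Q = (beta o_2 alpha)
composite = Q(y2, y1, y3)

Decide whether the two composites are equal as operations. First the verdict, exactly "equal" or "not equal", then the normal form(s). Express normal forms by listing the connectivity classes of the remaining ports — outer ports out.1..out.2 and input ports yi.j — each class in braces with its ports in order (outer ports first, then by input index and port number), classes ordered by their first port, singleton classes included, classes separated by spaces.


equal; the common form is {out.1, out.2, y2.1, y2.2} {y1.1, y3.2} {y1.2} {y3.1}

Reducing the first expression gives {out.1, out.2, y2.1, y2.2} {y1.1, y3.2} {y1.2} {y3.1}
Reducing the second expression gives {out.1, out.2, y2.1, y2.2} {y1.1, y3.2} {y1.2} {y3.1}
Same normal form: equal.


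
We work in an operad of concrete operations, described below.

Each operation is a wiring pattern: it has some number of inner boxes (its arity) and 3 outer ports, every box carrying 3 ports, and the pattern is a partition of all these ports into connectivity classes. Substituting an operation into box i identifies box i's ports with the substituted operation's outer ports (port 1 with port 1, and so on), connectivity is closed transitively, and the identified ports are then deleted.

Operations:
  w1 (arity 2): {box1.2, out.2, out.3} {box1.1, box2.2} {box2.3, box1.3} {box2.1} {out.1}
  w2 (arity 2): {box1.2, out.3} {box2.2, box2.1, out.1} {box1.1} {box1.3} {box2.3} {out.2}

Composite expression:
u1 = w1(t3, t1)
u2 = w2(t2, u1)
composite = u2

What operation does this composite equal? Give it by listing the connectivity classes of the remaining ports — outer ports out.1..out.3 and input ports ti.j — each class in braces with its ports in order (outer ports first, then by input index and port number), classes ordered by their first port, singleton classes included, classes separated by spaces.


{out.1, t3.2} {out.2} {out.3, t2.2} {t1.1} {t1.2, t3.1} {t1.3, t3.3} {t2.1} {t2.3}


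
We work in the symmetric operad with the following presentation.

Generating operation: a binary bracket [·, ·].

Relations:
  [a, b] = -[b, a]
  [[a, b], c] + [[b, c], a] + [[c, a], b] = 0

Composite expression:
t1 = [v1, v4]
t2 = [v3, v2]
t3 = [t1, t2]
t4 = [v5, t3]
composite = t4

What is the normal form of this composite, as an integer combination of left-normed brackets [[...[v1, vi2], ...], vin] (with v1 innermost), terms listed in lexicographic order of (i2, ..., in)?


Expand each bracket as ab - ba; the v1-initial words give the coefficients.
Composite bracket: [v5, [[v1, v4], [v3, v2]]]
Each bracket splits as ab - ba, giving 16 signed words (2^4 = 16).
The v1-initial words carry the normal form:
  from v1v4v2v3v5, sign +1: term +[[[[v1, v4], v2], v3], v5]
  from v1v4v3v2v5, sign -1: term -[[[[v1, v4], v3], v2], v5]

[[[[v1, v4], v2], v3], v5] - [[[[v1, v4], v3], v2], v5]


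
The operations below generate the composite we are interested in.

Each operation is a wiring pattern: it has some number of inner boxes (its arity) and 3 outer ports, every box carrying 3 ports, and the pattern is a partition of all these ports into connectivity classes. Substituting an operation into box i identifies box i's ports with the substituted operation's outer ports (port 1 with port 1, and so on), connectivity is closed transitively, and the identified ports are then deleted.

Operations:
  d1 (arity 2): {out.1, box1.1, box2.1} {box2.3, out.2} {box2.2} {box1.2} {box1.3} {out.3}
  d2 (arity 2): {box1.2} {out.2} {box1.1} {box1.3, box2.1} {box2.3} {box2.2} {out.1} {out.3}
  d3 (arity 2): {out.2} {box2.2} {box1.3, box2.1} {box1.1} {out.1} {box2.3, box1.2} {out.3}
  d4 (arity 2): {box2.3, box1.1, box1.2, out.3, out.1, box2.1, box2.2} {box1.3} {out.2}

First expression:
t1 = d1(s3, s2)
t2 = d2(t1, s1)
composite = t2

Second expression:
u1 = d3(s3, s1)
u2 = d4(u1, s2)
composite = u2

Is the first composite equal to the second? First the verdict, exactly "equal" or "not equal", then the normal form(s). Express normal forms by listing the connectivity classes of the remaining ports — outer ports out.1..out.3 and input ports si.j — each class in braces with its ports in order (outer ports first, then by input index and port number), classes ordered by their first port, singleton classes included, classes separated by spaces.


not equal; first: {out.1} {out.2} {out.3} {s1.1} {s1.2} {s1.3} {s2.1, s3.1} {s2.2} {s2.3} {s3.2} {s3.3}; second: {out.1, out.3, s2.1, s2.2, s2.3} {out.2} {s1.1, s3.3} {s1.2} {s1.3, s3.2} {s3.1}

In normal form, the first expression is {out.1} {out.2} {out.3} {s1.1} {s1.2} {s1.3} {s2.1, s3.1} {s2.2} {s2.3} {s3.2} {s3.3}
In normal form, the second expression is {out.1, out.3, s2.1, s2.2, s2.3} {out.2} {s1.1, s3.3} {s1.2} {s1.3, s3.2} {s3.1}
Distinct normal forms: not equal.


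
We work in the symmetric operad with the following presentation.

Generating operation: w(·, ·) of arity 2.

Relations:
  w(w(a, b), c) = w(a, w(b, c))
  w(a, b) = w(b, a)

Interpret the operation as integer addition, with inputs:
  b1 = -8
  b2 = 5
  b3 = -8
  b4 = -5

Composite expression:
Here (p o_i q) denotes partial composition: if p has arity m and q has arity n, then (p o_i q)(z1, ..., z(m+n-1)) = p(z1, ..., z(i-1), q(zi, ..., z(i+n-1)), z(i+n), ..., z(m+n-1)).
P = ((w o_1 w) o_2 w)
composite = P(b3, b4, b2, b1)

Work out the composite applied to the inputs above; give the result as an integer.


w(b4, b2) = 0
w(b3, w(b4, b2)) = -8
w(w(b3, w(b4, b2)), b1) = -16

-16


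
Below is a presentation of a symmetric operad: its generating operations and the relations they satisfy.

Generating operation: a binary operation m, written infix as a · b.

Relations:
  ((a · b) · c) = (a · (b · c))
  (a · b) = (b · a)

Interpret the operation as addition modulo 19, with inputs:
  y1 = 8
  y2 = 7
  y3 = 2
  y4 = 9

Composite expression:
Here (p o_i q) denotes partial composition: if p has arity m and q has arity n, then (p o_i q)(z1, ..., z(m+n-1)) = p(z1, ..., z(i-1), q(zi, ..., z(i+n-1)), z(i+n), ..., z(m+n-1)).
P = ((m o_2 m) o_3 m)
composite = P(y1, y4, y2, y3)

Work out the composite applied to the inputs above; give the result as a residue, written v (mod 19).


(y2 · y3) = 9
(y4 · (y2 · y3)) = 18
(y1 · (y4 · (y2 · y3))) = 7

7 (mod 19)


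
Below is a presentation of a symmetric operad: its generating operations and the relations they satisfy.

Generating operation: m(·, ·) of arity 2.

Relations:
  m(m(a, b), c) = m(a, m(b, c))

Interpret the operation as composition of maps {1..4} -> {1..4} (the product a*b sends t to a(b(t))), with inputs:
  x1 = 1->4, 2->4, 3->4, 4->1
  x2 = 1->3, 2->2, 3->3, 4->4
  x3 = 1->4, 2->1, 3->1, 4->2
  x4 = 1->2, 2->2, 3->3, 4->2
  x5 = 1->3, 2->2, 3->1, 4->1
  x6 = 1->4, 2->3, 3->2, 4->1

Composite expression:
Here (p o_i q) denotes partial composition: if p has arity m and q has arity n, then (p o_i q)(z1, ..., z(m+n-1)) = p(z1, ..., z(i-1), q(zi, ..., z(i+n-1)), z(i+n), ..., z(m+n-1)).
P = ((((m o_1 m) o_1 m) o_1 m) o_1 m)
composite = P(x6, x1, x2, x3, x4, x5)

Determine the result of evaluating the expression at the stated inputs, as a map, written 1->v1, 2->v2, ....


m(x6, x1) = 1->1, 2->1, 3->1, 4->4
m(m(x6, x1), x2) = 1->1, 2->1, 3->1, 4->4
m(m(m(x6, x1), x2), x3) = 1->4, 2->1, 3->1, 4->1
m(m(m(m(x6, x1), x2), x3), x4) = 1->1, 2->1, 3->1, 4->1
m(m(m(m(m(x6, x1), x2), x3), x4), x5) = 1->1, 2->1, 3->1, 4->1

1->1, 2->1, 3->1, 4->1


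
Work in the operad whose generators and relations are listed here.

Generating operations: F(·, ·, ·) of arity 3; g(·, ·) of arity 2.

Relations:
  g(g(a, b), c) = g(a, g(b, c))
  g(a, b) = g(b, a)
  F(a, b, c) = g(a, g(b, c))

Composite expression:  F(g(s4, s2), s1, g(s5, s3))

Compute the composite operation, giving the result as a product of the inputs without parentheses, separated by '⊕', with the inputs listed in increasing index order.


s1 ⊕ s2 ⊕ s3 ⊕ s4 ⊕ s5

With F associative and commutative, the s-input set is all that matters.
g(s4, s2) spells out as s4 ⊕ s2
g(s5, s3) spells out as s5 ⊕ s3
F(g(s4, s2), s1, g(s5, s3)) spells out as s4 ⊕ s2 ⊕ s1 ⊕ s5 ⊕ s3
commutativity sorts the factors: s1 ⊕ s2 ⊕ s3 ⊕ s4 ⊕ s5


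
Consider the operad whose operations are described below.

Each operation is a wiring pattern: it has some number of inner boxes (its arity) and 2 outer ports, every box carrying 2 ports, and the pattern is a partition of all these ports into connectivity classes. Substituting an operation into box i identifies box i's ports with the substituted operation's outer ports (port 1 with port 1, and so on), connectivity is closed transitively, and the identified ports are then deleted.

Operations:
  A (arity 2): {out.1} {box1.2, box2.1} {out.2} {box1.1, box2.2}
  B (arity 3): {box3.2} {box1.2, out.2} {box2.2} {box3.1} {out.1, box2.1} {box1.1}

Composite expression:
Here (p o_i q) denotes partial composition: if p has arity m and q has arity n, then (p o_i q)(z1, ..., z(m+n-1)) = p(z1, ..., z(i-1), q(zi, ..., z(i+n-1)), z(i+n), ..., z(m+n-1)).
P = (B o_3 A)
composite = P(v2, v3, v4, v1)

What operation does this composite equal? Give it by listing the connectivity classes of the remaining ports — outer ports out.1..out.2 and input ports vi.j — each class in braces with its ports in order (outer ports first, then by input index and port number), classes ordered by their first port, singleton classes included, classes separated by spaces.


{out.1, v3.1} {out.2, v2.2} {v1.1, v4.2} {v1.2, v4.1} {v2.1} {v3.2}


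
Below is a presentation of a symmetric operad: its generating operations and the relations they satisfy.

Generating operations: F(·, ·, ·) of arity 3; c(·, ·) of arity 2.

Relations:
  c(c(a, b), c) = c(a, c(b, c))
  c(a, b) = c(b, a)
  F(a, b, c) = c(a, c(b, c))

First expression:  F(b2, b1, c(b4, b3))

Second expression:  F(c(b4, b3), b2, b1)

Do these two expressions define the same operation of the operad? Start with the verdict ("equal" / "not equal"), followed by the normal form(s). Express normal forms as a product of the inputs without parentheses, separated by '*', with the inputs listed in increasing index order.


Reducing the first expression gives b1 * b2 * b3 * b4
Reducing the second expression gives b1 * b2 * b3 * b4
One common form — equal.

equal — both sides give b1 * b2 * b3 * b4


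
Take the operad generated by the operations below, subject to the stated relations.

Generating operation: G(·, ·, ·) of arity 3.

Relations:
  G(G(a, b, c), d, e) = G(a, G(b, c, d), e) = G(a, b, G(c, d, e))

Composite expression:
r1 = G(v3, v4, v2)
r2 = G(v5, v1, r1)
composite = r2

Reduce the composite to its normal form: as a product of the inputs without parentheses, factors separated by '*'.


v5 * v1 * v3 * v4 * v2

Every regrouping of G is equal, so read the v-inputs in written order.
G(v3, v4, v2) flattens to v3 * v4 * v2
G(v5, v1, G(v3, v4, v2)) flattens to v5 * v1 * v3 * v4 * v2


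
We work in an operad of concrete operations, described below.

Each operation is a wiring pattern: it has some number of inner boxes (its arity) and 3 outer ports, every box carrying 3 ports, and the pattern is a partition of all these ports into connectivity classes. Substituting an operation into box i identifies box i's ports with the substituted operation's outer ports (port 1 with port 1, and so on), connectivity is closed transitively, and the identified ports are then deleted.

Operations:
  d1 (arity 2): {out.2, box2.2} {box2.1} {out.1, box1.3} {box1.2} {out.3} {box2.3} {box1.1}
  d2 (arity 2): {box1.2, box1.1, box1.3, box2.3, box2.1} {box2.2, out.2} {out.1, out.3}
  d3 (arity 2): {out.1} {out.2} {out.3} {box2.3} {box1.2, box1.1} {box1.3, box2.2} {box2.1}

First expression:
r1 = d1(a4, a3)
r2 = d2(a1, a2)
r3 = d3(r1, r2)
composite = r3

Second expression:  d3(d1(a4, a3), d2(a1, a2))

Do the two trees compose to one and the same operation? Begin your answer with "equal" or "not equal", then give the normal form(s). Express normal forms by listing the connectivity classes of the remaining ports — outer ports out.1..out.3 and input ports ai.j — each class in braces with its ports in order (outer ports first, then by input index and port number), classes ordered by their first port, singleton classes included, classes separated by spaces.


Reducing the first expression gives {out.1} {out.2} {out.3} {a1.1, a1.2, a1.3, a2.1, a2.3} {a2.2} {a3.1} {a3.2, a4.3} {a3.3} {a4.1} {a4.2}
Reducing the second expression gives {out.1} {out.2} {out.3} {a1.1, a1.2, a1.3, a2.1, a2.3} {a2.2} {a3.1} {a3.2, a4.3} {a3.3} {a4.1} {a4.2}
The normal forms match — equal.

equal; both compose to {out.1} {out.2} {out.3} {a1.1, a1.2, a1.3, a2.1, a2.3} {a2.2} {a3.1} {a3.2, a4.3} {a3.3} {a4.1} {a4.2}


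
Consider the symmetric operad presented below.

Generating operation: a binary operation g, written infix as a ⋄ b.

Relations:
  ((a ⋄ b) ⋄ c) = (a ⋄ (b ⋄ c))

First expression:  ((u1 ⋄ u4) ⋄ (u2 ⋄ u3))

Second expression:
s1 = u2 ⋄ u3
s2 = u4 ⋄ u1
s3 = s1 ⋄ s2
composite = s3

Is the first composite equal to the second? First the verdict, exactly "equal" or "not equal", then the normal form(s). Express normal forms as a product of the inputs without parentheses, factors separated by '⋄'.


not equal; the first gives u1 ⋄ u4 ⋄ u2 ⋄ u3 and the second u2 ⋄ u3 ⋄ u4 ⋄ u1

Reducing the first expression gives u1 ⋄ u4 ⋄ u2 ⋄ u3
Reducing the second expression gives u2 ⋄ u3 ⋄ u4 ⋄ u1
Distinct normal forms: not equal.


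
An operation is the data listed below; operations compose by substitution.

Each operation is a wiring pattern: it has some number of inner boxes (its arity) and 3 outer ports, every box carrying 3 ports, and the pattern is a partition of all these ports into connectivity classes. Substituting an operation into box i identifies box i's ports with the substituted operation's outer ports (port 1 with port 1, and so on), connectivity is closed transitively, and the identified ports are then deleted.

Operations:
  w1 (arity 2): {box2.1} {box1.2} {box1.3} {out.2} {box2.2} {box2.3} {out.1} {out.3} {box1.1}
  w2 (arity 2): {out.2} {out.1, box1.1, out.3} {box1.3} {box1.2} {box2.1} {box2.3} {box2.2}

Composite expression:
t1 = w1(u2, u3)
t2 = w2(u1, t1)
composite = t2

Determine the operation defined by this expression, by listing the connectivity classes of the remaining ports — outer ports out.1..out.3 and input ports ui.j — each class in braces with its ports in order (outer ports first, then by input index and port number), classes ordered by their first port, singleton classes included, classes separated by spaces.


{out.1, out.3, u1.1} {out.2} {u1.2} {u1.3} {u2.1} {u2.2} {u2.3} {u3.1} {u3.2} {u3.3}


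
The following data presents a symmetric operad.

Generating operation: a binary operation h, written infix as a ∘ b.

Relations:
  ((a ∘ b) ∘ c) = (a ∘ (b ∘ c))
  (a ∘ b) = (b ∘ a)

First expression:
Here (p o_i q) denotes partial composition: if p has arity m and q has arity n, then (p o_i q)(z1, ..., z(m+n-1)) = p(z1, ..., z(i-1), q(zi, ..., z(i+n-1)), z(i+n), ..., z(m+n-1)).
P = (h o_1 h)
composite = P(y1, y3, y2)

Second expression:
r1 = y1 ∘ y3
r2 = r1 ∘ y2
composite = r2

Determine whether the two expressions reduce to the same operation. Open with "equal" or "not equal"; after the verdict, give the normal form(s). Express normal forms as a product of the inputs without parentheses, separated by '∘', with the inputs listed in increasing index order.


equal; both compose to y1 ∘ y2 ∘ y3

In normal form, the first expression is y1 ∘ y2 ∘ y3
In normal form, the second expression is y1 ∘ y2 ∘ y3
The forms coincide; equal.


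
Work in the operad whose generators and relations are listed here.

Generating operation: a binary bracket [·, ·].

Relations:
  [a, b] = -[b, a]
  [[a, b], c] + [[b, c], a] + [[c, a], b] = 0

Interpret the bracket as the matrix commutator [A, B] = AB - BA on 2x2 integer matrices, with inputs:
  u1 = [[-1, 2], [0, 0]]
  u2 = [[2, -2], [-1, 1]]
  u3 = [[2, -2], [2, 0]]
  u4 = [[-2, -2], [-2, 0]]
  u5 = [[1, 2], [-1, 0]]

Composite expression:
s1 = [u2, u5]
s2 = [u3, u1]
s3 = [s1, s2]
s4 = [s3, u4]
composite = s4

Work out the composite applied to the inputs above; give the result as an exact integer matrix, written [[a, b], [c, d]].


[[-64, 128], [-64, 64]]

[u2, u5] = [[4, 4], [0, -4]]
[u3, u1] = [[-4, 2], [-2, 4]]
[[u2, u5], [u3, u1]] = [[-8, 48], [16, 8]]
[[[u2, u5], [u3, u1]], u4] = [[-64, 128], [-64, 64]]


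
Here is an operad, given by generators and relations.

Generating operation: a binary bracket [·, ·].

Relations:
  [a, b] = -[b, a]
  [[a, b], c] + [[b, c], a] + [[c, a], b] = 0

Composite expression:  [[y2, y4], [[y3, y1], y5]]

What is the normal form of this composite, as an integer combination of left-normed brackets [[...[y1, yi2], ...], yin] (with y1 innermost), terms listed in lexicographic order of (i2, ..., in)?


[[[[y1, y3], y5], y2], y4] - [[[[y1, y3], y5], y4], y2]

Skip Jacobi rewriting: expand, keep y1-initial words, read off terms.
Composite bracket: [[y2, y4], [[y3, y1], y5]]
Each bracket splits as ab - ba, giving 16 signed words (2^4 = 16).
Keep just the words that open with y1:
  y1y3y5y2y4 (sign +1) contributes +[[[[y1, y3], y5], y2], y4]
  y1y3y5y4y2 (sign -1) contributes -[[[[y1, y3], y5], y4], y2]


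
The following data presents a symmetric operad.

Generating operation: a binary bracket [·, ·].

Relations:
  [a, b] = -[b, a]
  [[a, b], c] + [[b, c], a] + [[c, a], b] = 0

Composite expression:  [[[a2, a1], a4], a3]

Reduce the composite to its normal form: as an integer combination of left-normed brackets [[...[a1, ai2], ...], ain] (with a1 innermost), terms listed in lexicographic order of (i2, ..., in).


-[[[a1, a2], a4], a3]

In the tensor algebra, words opening a1 carry the a1-anchored form.
Composite bracket: [[[a2, a1], a4], a3]
Applying ab - ba throughout gives 8 signed words (2^3 = 8).
Only words starting with a1 matter:
  word a1a2a4a3 has sign -1, contributing -[[[a1, a2], a4], a3]


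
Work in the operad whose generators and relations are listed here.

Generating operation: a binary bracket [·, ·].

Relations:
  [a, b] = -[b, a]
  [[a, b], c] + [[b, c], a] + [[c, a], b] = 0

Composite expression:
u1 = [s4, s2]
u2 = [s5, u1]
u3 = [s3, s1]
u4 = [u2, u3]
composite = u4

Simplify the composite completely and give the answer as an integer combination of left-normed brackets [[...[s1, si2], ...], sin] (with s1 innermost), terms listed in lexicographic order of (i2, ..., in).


A multilinear Lie element is pinned by s1-initial words (s1 innermost).
Composite bracket: [[s5, [s4, s2]], [s3, s1]]
Under [a, b] = ab - ba we get 16 signed associative words (2^4 = 16).
Only words starting with s1 matter:
  s1s3s2s4s5 (sign +1) contributes +[[[[s1, s3], s2], s4], s5]
  s1s3s4s2s5 (sign -1) contributes -[[[[s1, s3], s4], s2], s5]
  s1s3s5s2s4 (sign -1) contributes -[[[[s1, s3], s5], s2], s4]
  s1s3s5s4s2 (sign +1) contributes +[[[[s1, s3], s5], s4], s2]

[[[[s1, s3], s2], s4], s5] - [[[[s1, s3], s4], s2], s5] - [[[[s1, s3], s5], s2], s4] + [[[[s1, s3], s5], s4], s2]


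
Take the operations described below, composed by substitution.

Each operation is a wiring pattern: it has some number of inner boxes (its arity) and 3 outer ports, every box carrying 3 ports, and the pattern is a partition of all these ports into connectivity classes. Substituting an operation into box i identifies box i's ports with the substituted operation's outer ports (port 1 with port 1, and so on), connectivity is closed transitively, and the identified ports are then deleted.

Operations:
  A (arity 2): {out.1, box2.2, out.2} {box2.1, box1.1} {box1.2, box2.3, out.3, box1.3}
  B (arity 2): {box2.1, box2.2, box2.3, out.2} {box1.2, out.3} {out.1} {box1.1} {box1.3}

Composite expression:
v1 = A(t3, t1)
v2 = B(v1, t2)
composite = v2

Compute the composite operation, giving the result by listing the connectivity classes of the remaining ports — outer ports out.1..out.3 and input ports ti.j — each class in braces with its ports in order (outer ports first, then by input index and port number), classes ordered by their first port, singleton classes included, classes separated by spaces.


Treat the ports identified at B as solder joints: merge, then drop.
through A, on inputs (t3, t1): {out.1, out.2, t1.2} {out.3, t1.3, t3.2, t3.3} {t1.1, t3.1} (out.j = stage outer ports)
through B, on inputs (t3, t1, t2): {out.1} {out.2, t2.1, t2.2, t2.3} {out.3, t1.2} {t1.1, t3.1} {t1.3, t3.2, t3.3} (out.j = stage outer ports)

{out.1} {out.2, t2.1, t2.2, t2.3} {out.3, t1.2} {t1.1, t3.1} {t1.3, t3.2, t3.3}


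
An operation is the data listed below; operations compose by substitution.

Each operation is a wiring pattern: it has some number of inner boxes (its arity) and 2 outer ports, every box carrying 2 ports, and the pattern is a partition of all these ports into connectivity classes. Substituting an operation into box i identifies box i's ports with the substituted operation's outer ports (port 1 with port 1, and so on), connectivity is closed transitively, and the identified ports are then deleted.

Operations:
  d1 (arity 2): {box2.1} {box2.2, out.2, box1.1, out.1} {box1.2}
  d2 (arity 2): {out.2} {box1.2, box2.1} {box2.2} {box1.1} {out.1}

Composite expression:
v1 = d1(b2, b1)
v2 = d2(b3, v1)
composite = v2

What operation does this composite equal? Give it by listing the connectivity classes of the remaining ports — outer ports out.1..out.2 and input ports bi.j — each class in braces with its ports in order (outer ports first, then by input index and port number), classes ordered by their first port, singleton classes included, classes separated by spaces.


{out.1} {out.2} {b1.1} {b1.2, b2.1, b3.2} {b2.2} {b3.1}


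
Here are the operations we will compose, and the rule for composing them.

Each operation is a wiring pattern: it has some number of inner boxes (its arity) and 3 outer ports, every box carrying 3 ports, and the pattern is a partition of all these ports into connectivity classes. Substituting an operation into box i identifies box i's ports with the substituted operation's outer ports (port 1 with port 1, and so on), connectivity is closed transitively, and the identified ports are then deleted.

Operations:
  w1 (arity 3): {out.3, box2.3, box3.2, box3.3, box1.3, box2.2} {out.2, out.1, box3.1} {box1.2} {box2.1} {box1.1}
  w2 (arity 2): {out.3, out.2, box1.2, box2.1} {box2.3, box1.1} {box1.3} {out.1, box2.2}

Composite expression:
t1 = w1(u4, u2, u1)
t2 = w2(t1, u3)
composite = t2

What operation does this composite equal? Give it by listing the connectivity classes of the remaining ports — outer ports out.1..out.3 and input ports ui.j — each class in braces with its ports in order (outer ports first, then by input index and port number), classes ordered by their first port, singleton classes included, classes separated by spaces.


{out.1, u3.2} {out.2, out.3, u1.1, u3.1, u3.3} {u1.2, u1.3, u2.2, u2.3, u4.3} {u2.1} {u4.1} {u4.2}

After gluing at w2, chains via deleted ports link the u-ports.
stage w1: inputs (u4, u2, u1), connectivity {out.1, out.2, u1.1} {out.3, u1.2, u1.3, u2.2, u2.3, u4.3} {u2.1} {u4.1} {u4.2}, out.j its boundary
stage w2: inputs (u4, u2, u1, u3), connectivity {out.1, u3.2} {out.2, out.3, u1.1, u3.1, u3.3} {u1.2, u1.3, u2.2, u2.3, u4.3} {u2.1} {u4.1} {u4.2}, out.j its boundary


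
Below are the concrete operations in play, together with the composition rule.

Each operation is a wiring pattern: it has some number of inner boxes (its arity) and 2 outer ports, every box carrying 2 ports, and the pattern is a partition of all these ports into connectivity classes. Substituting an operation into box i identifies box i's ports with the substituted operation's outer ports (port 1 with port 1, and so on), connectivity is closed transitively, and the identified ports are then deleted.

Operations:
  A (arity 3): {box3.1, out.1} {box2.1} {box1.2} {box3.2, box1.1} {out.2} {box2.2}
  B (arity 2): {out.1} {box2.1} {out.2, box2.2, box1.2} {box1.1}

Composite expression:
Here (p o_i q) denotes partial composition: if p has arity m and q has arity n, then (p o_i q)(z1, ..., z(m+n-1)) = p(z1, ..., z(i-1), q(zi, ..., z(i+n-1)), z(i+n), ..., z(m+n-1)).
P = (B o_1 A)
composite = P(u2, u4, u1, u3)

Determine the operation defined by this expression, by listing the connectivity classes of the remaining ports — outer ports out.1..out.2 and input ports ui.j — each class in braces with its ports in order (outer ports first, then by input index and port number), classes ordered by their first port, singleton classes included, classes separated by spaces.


{out.1} {out.2, u3.2} {u1.1} {u1.2, u2.1} {u2.2} {u3.1} {u4.1} {u4.2}


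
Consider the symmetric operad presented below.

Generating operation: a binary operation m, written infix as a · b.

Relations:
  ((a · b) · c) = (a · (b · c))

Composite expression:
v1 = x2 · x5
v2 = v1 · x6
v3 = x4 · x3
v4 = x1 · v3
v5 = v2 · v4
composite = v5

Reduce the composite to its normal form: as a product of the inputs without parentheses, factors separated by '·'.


x2 · x5 · x6 · x1 · x4 · x3

Every regrouping of m is equal, so read the x-inputs in written order.
(x2 · x5) collapses to x2 · x5
((x2 · x5) · x6) collapses to x2 · x5 · x6
(x4 · x3) collapses to x4 · x3
(x1 · (x4 · x3)) collapses to x1 · x4 · x3
(((x2 · x5) · x6) · (x1 · (x4 · x3))) collapses to x2 · x5 · x6 · x1 · x4 · x3


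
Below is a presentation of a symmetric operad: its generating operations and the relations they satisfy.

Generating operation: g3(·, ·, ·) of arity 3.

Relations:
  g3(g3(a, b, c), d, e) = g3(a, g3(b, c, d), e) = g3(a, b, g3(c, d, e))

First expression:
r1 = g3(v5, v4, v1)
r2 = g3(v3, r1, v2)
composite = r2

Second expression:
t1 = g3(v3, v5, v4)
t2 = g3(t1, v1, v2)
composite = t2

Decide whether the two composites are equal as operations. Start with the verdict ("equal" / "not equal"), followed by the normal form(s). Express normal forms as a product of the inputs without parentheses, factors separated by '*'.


equal — both sides give v3 * v5 * v4 * v1 * v2

Reducing the first expression gives v3 * v5 * v4 * v1 * v2
Reducing the second expression gives v3 * v5 * v4 * v1 * v2
Same normal form: equal.


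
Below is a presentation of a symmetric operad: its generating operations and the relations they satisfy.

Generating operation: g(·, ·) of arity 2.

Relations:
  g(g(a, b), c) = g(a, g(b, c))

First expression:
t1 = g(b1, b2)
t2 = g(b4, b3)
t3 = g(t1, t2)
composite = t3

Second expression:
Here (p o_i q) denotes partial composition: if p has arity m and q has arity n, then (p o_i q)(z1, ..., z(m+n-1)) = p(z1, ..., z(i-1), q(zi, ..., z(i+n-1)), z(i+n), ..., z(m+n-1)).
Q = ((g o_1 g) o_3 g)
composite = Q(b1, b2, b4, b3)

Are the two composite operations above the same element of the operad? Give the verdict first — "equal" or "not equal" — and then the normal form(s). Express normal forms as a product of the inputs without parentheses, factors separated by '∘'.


equal — both sides give b1 ∘ b2 ∘ b4 ∘ b3

Normal form of the first expression: b1 ∘ b2 ∘ b4 ∘ b3
Normal form of the second expression: b1 ∘ b2 ∘ b4 ∘ b3
Identical normal forms: equal.


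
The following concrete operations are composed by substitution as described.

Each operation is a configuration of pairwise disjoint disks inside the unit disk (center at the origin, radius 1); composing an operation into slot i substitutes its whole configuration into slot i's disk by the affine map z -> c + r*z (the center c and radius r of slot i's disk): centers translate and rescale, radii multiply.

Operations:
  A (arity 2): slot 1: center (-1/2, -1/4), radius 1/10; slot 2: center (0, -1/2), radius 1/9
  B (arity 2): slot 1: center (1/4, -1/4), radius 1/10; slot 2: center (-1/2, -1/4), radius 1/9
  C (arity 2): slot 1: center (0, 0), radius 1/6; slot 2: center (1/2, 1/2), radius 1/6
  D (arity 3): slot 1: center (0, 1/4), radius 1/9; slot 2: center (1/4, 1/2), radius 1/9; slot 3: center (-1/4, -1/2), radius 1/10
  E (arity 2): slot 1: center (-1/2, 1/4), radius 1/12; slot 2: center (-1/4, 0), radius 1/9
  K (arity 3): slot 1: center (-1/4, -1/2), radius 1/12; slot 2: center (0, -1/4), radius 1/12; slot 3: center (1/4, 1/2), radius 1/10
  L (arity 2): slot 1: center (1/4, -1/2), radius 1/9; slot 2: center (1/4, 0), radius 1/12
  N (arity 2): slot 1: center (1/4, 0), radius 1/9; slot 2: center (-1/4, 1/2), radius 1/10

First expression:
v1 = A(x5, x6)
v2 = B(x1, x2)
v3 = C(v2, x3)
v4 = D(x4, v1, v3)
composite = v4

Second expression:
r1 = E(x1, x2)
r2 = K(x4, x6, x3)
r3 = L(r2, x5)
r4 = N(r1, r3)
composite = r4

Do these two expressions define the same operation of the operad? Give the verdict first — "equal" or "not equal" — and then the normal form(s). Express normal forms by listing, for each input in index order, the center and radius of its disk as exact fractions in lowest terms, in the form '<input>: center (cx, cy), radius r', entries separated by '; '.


The first composite normalizes to x1: center (-59/240, -121/240), radius 1/600; x2: center (-31/120, -121/240), radius 1/540; x3: center (-1/5, -9/20), radius 1/60; x4: center (0, 1/4), radius 1/9; x5: center (7/36, 17/36), radius 1/90; x6: center (1/4, 4/9), radius 1/81
The second composite normalizes to x1: center (7/36, 1/36), radius 1/108; x2: center (2/9, 0), radius 1/81; x3: center (-2/9, 41/90), radius 1/900; x4: center (-41/180, 4/9), radius 1/1080; x5: center (-9/40, 1/2), radius 1/120; x6: center (-9/40, 161/360), radius 1/1080
No match — not equal.

not equal; first: x1: center (-59/240, -121/240), radius 1/600; x2: center (-31/120, -121/240), radius 1/540; x3: center (-1/5, -9/20), radius 1/60; x4: center (0, 1/4), radius 1/9; x5: center (7/36, 17/36), radius 1/90; x6: center (1/4, 4/9), radius 1/81; second: x1: center (7/36, 1/36), radius 1/108; x2: center (2/9, 0), radius 1/81; x3: center (-2/9, 41/90), radius 1/900; x4: center (-41/180, 4/9), radius 1/1080; x5: center (-9/40, 1/2), radius 1/120; x6: center (-9/40, 161/360), radius 1/1080


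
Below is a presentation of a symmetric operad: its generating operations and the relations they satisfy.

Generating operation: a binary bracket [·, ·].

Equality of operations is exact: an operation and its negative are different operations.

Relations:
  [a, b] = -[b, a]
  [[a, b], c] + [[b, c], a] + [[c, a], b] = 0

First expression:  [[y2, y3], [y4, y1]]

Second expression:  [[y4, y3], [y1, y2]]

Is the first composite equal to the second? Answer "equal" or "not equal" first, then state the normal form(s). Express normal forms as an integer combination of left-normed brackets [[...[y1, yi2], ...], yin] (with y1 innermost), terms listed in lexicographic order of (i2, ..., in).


not equal; the first gives [[[y1, y4], y2], y3] - [[[y1, y4], y3], y2] and the second [[[y1, y2], y3], y4] - [[[y1, y2], y4], y3]

Normal form of the first expression: [[[y1, y4], y2], y3] - [[[y1, y4], y3], y2]
Normal form of the second expression: [[[y1, y2], y3], y4] - [[[y1, y2], y4], y3]
The forms do not match — not equal.


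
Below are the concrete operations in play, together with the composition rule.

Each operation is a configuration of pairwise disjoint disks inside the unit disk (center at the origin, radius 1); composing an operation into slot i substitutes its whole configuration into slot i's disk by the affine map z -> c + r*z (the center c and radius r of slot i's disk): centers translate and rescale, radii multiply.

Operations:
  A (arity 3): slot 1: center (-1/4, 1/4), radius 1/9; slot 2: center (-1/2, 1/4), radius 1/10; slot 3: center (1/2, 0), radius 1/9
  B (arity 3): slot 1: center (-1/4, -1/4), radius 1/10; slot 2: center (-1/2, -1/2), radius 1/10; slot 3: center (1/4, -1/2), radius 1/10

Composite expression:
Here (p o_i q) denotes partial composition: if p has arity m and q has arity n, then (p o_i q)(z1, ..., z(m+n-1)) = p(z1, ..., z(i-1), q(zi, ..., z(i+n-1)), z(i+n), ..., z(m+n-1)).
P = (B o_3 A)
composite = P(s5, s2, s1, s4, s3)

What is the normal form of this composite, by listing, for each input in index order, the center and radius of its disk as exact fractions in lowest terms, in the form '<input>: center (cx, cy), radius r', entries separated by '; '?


s1: center (9/40, -19/40), radius 1/90; s2: center (-1/2, -1/2), radius 1/10; s3: center (3/10, -1/2), radius 1/90; s4: center (1/5, -19/40), radius 1/100; s5: center (-1/4, -1/4), radius 1/10

Only the slot chain above each s matters under B; compose those maps.
s5 passes through 1 substitution, ending at center (-1/4, -1/4), radius 1/10
s2 passes through 1 substitution, ending at center (-1/2, -1/2), radius 1/10
s1 passes through 2 substitutions, ending at center (9/40, -19/40), radius 1/90
s4 passes through 2 substitutions, ending at center (1/5, -19/40), radius 1/100
s3 passes through 2 substitutions, ending at center (3/10, -1/2), radius 1/90


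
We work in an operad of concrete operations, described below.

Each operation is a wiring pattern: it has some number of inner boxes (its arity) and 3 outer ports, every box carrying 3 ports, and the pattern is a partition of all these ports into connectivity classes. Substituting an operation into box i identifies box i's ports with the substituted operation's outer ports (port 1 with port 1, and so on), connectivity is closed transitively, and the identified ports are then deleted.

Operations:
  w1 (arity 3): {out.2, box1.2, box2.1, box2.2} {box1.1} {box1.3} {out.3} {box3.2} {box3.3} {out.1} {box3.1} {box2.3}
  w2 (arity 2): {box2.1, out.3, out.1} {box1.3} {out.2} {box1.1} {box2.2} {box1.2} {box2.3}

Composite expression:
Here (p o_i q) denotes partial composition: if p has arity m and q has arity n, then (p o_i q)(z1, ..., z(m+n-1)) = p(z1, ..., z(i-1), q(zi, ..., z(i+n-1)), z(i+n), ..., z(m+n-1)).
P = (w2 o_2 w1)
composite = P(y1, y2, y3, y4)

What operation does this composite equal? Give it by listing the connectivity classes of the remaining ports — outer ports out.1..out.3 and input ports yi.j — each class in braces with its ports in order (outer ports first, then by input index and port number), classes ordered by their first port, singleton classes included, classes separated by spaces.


{out.1, out.3} {out.2} {y1.1} {y1.2} {y1.3} {y2.1} {y2.2, y3.1, y3.2} {y2.3} {y3.3} {y4.1} {y4.2} {y4.3}

Substituting into w2 glues patterns; closure does the rest.
after w1, the pattern on (y2, y3, y4) reads {out.1} {out.2, y2.2, y3.1, y3.2} {out.3} {y2.1} {y2.3} {y3.3} {y4.1} {y4.2} {y4.3} (out.j = its outer ports)
after w2, the pattern on (y1, y2, y3, y4) reads {out.1, out.3} {out.2} {y1.1} {y1.2} {y1.3} {y2.1} {y2.2, y3.1, y3.2} {y2.3} {y3.3} {y4.1} {y4.2} {y4.3} (out.j = its outer ports)
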